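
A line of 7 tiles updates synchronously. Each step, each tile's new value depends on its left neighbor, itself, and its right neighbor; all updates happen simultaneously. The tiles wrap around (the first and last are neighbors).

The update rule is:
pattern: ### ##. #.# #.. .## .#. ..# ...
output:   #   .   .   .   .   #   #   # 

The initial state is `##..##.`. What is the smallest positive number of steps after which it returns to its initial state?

step 1: ...#...
step 2: ####.##
step 3: ###...#
step 4: ##..##.

4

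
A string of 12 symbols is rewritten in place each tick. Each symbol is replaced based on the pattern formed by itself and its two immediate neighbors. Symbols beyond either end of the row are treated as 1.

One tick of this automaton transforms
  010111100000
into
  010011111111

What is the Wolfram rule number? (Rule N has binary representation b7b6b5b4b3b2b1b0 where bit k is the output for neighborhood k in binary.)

position 4: 111 → 1  (bit 7 = 1)
position 6: 110 → 1  (bit 6 = 1)
position 0: 101 → 0  (bit 5 = 0)
position 7: 100 → 1  (bit 4 = 1)
position 3: 011 → 0  (bit 3 = 0)
position 1: 010 → 1  (bit 2 = 1)
position 11: 001 → 1  (bit 1 = 1)
position 8: 000 → 1  (bit 0 = 1)
bits b7..b0 = 11010111 = 215

215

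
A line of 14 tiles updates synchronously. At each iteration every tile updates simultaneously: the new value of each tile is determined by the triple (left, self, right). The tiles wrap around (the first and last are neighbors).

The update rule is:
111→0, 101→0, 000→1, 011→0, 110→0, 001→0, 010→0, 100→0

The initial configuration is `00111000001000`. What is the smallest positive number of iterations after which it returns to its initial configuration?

2

10000011100011
00111000001000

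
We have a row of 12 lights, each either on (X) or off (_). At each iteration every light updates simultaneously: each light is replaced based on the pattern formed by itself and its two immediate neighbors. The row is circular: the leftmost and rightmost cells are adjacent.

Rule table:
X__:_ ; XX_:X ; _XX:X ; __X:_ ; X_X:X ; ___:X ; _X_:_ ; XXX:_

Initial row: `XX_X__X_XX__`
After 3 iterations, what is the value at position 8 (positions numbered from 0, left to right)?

X

XXX____XXX__
X_X_XX_X_X__
_X_XXXX_X___
position 8 holds X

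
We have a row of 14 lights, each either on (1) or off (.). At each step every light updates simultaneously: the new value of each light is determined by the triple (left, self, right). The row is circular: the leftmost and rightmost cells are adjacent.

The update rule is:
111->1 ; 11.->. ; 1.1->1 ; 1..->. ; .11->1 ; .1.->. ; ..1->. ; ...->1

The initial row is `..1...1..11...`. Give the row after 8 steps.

step 1: 1...1....1..11
step 2: ..1...11....11
step 3: ....1.1..11.1.
step 4: 111..1...1.1..
step 5: 11.....1..1...
step 6: 1..111......1.
step 7: ...11..1111..1
step 8: .1.1...111....

.1.1...111....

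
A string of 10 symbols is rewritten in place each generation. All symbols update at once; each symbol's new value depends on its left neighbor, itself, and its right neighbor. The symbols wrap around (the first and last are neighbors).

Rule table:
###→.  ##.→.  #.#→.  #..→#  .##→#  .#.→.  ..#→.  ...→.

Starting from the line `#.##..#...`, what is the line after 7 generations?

..#.#..#..
.....#..#.
......#..#
#......#..
.#......#.
..#......#
#..#......

#..#......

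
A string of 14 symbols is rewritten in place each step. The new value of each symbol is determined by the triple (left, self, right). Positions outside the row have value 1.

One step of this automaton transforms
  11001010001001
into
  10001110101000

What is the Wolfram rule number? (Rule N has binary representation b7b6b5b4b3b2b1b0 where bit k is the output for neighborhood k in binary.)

position 0: 111 → 1  (bit 7 = 1)
position 1: 110 → 0  (bit 6 = 0)
position 5: 101 → 1  (bit 5 = 1)
position 2: 100 → 0  (bit 4 = 0)
position 13: 011 → 0  (bit 3 = 0)
position 4: 010 → 1  (bit 2 = 1)
position 3: 001 → 0  (bit 1 = 0)
position 8: 000 → 1  (bit 0 = 1)
bits b7..b0 = 10100101 = 165

165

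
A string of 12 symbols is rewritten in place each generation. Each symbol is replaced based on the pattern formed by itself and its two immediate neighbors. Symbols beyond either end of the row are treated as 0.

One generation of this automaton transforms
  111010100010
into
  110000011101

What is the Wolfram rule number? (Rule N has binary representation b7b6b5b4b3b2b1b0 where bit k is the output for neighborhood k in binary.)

155

position 1: 111 → 1  (bit 7 = 1)
position 2: 110 → 0  (bit 6 = 0)
position 3: 101 → 0  (bit 5 = 0)
position 7: 100 → 1  (bit 4 = 1)
position 0: 011 → 1  (bit 3 = 1)
position 4: 010 → 0  (bit 2 = 0)
position 9: 001 → 1  (bit 1 = 1)
position 8: 000 → 1  (bit 0 = 1)
bits b7..b0 = 10011011 = 155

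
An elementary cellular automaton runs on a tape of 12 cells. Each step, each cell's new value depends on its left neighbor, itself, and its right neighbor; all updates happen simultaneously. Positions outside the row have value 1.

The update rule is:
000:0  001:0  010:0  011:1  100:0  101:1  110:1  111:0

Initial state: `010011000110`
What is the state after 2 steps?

100011000100

step 1: 100011000111
step 2: 100011000100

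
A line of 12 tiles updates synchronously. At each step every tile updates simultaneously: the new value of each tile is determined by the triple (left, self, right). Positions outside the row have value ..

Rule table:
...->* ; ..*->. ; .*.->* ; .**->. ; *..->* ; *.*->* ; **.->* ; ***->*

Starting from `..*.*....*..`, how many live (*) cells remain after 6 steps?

9

step 1: *.******.***
step 2: **.******.**
step 3: .**.******.*
step 4: ..**.*******
step 5: *..**.******
step 6: **..**.*****
count of *: 9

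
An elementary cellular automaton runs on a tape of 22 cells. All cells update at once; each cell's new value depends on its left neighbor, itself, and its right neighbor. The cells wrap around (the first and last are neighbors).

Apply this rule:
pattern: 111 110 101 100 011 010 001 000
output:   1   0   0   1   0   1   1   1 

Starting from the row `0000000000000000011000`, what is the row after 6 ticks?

1011111111110111011011

tick 1: 1111111111111111100111
tick 2: 1111111111111111011011
tick 3: 1111111111111110000001
tick 4: 1111111111111101111110
tick 5: 0111111111111000111100
tick 6: 1011111111110111011011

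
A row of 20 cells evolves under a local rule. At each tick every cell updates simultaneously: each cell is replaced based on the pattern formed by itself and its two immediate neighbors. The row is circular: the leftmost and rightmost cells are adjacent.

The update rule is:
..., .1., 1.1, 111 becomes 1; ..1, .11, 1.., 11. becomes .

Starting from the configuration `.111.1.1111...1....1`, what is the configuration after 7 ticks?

1.1.111.11..1.1.11.1
.111.1.1....1111..1.
..1.1111.11..11...1.
1.11.11.1.......1.1.
11..1..11.11111.1111
1...1....1.111.1.111
..1.1.11.11.1.111.11

..1.1.11.11.1.111.11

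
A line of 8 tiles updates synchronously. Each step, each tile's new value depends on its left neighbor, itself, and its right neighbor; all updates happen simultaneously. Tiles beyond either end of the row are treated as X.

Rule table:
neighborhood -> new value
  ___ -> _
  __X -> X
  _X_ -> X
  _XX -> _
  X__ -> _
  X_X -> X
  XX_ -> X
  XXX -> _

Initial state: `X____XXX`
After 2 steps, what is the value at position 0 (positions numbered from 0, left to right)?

X

X___X___
X__XX__X
position 0 holds X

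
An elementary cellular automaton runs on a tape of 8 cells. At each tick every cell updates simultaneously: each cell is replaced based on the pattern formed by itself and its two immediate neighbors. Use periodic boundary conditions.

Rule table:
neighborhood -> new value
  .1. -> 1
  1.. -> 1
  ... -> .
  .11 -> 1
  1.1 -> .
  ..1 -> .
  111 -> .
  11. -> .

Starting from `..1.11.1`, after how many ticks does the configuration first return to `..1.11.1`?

2

1.1.1..1
..1.11.1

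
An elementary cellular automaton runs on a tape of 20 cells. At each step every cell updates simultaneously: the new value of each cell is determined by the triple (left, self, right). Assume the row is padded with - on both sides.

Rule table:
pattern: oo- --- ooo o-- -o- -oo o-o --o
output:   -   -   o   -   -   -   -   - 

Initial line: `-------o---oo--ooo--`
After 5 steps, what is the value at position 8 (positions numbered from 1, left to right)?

step 1: ----------------o---
step 2: --------------------
step 3: --------------------  (fixed point — unchanged through step 5)
position 8 holds -

-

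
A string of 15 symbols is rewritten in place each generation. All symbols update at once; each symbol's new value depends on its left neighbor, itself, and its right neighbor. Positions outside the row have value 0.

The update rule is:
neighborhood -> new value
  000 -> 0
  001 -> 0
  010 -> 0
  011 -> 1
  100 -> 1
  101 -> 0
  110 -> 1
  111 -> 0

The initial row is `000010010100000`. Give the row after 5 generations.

000000000100001

000001000010000
000000100001000
000000010000100
000000001000010
000000000100001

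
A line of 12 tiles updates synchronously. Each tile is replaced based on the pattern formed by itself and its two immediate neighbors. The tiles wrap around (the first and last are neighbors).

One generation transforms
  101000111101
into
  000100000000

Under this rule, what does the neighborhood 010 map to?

At position 2 the neighborhood is 010; the next row has 0 there.

0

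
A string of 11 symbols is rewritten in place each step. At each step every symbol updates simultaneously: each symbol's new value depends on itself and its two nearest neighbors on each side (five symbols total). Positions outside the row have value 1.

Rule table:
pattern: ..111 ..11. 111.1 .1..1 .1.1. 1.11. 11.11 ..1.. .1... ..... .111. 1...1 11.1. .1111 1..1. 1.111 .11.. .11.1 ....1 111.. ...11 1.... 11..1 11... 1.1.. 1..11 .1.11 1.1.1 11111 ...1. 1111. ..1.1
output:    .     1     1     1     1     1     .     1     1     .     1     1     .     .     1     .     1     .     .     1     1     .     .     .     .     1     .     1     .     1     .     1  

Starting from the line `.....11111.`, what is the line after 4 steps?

....1....1.
...111..11.
.11.11.11..
.1..1..11.1

.1..1..11.1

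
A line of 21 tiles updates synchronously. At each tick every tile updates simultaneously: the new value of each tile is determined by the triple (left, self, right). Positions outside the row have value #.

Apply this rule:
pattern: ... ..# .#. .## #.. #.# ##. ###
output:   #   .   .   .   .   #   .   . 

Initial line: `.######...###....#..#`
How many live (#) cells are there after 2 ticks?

#.......#.....##.....
..#####...###....###.
count of #: 11

11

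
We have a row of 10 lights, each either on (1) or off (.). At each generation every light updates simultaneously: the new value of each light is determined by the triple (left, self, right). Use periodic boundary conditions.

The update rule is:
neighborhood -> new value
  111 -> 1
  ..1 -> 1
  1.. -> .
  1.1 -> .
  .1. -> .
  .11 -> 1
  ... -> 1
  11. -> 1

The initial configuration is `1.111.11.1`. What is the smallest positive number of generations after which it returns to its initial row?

1.111.11.1

1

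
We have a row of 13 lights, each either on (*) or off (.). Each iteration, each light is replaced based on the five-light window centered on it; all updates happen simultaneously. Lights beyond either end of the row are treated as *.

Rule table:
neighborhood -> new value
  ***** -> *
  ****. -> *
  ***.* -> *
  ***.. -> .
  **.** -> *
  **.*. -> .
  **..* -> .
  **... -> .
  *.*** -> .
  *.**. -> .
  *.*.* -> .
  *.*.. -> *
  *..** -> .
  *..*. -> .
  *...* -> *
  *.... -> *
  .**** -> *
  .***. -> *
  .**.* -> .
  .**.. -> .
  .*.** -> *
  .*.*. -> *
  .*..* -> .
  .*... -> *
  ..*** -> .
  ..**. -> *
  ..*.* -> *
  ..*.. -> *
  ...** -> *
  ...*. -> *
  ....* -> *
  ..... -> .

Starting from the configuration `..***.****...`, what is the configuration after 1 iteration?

...***.**..**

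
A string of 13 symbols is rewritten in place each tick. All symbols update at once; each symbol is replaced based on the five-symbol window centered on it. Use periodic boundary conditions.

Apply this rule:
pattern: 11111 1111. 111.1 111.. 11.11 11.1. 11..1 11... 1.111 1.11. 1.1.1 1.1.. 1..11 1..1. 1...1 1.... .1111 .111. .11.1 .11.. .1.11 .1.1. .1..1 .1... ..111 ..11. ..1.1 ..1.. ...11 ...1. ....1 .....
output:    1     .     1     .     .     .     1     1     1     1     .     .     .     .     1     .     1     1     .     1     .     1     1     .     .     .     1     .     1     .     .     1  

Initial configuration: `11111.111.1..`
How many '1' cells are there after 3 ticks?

.11.1.111..1.
......11.1..1
..11.1....1..
count of 1: 4

4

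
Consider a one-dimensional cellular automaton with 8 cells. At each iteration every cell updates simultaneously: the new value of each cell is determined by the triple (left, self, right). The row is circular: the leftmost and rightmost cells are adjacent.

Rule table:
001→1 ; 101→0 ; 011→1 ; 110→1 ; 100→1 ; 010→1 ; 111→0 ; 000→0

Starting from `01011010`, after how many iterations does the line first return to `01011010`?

11011011
01011010

2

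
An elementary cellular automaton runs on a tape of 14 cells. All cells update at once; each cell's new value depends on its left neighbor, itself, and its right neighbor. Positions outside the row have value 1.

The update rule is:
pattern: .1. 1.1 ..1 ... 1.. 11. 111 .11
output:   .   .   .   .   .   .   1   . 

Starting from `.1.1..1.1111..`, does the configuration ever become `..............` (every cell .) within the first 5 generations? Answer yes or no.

yes

.........11...
..............
all cells are . at generation 2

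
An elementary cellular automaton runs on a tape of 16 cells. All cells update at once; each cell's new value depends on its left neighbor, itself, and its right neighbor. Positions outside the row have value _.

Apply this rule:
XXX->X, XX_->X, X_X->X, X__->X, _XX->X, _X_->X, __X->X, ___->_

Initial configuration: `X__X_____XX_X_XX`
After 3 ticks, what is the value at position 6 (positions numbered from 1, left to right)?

X

tick 1: XXXXX___XXXXXXXX
tick 2: XXXXXX_XXXXXXXXX
tick 3: XXXXXXXXXXXXXXXX
position 6 holds X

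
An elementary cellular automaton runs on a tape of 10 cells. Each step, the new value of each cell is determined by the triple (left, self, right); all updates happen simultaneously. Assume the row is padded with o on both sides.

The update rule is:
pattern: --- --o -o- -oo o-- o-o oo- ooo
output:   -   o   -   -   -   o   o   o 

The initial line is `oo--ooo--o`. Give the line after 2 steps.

ooo-o-oo-o

step 1: oo-o-oo-o-
step 2: ooo-o-oo-o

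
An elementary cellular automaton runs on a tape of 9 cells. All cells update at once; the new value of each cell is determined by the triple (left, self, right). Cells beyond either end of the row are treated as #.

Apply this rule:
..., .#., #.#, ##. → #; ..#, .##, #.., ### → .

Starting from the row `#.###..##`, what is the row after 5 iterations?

##.#..#..

##..#....
.#..#.##.
##..##.##
.#...##..
##.#..#..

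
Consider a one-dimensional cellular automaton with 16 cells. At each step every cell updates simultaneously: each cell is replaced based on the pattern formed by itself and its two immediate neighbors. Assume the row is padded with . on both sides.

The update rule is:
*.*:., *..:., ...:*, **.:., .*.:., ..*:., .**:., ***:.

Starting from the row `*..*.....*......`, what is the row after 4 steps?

.....***...*****
****.....*......
.....***...*****  (repeats step 1; period 2)
step 4: ****.....*......

****.....*......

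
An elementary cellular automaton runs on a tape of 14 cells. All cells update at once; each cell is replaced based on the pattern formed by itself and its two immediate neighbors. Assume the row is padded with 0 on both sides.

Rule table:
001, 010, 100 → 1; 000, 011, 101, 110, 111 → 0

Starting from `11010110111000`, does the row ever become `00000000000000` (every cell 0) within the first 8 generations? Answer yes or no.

00010000000100
00111000001110
01000100010001
11101110111011
00000000000000
all cells are 0 at generation 5

yes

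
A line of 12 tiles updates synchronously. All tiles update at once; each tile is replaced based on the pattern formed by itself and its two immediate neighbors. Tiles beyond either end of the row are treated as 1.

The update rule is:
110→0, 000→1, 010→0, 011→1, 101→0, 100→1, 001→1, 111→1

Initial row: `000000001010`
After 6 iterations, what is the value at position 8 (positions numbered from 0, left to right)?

iteration 1: 111111110000
iteration 2: 111111101111
iteration 3: 111111001111
iteration 4: 111110111111
iteration 5: 111100111111
iteration 6: 111011111111
position 8 holds 1

1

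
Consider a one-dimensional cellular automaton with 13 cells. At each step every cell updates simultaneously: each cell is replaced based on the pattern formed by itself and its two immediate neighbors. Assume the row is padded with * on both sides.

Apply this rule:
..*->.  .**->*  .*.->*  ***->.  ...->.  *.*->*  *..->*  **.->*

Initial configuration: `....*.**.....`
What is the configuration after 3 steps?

.**.**..***..

step 1: *...*****....
step 2: **..*...**...
step 3: .**.**..***..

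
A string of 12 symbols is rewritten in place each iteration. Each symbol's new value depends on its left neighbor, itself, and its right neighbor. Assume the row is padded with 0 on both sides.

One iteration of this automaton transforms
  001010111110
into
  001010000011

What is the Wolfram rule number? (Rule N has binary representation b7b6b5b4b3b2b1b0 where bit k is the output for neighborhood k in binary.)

position 7: 111 → 0  (bit 7 = 0)
position 10: 110 → 1  (bit 6 = 1)
position 3: 101 → 0  (bit 5 = 0)
position 11: 100 → 1  (bit 4 = 1)
position 6: 011 → 0  (bit 3 = 0)
position 2: 010 → 1  (bit 2 = 1)
position 1: 001 → 0  (bit 1 = 0)
position 0: 000 → 0  (bit 0 = 0)
bits b7..b0 = 01010100 = 84

84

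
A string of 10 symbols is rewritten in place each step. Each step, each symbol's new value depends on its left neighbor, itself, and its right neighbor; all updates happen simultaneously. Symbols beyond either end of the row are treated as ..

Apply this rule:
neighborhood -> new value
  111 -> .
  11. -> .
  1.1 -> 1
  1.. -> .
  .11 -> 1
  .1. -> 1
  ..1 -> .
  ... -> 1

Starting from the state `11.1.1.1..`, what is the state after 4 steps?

1.1.1..11.

1.111111.1
111.....11
1...111.1.
1.1.1..11.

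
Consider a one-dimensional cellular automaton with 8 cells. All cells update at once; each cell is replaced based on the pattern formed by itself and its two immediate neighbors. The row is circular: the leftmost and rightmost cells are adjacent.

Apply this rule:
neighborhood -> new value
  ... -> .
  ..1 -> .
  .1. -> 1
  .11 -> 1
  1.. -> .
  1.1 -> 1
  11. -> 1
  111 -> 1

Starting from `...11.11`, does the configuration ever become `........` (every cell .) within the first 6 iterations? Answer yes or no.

no

...11111
...11111  (fixed point — unchanged through iteration 6)
iteration 6 is ...11111, still not uniform .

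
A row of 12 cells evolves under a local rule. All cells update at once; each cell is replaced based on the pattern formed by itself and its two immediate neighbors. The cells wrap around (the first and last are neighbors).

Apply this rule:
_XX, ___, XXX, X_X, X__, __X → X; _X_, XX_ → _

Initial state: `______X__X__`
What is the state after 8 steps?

XX_XXXXXXXX_

XXXXXX_XX_XX
XXXXX_XX_XXX
XXXX_XX_XXXX
XXX_XX_XXXXX
XX_XX_XXXXXX
X_XX_XXXXXXX
_XX_XXXXXXXX
XX_XXXXXXXX_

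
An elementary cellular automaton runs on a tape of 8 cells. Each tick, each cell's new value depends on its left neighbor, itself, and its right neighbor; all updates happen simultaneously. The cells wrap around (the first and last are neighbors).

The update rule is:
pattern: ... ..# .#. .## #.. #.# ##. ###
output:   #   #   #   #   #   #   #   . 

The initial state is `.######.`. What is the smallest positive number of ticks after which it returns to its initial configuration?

##....##
.######.

2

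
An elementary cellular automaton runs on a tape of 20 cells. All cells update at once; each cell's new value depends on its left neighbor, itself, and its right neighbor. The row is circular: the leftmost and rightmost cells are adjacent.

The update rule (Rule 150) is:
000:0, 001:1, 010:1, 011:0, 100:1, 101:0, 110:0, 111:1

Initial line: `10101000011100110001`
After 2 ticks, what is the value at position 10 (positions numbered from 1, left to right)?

0

00101100101011001010
01100011101000111011
position 10 holds 0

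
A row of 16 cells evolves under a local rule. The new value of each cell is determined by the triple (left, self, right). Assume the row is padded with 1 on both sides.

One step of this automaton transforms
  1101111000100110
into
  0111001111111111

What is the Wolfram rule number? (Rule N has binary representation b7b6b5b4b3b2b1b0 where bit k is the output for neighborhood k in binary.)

127

position 0: 111 → 0  (bit 7 = 0)
position 1: 110 → 1  (bit 6 = 1)
position 2: 101 → 1  (bit 5 = 1)
position 7: 100 → 1  (bit 4 = 1)
position 3: 011 → 1  (bit 3 = 1)
position 10: 010 → 1  (bit 2 = 1)
position 9: 001 → 1  (bit 1 = 1)
position 8: 000 → 1  (bit 0 = 1)
bits b7..b0 = 01111111 = 127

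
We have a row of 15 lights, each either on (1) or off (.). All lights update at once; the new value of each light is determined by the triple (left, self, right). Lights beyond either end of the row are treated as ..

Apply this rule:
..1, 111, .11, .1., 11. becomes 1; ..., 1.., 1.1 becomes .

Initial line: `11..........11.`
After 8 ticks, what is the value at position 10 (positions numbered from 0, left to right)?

1

tick 1: 11.........111.
tick 2: 11........1111.
tick 3: 11.......11111.
tick 4: 11......111111.
tick 5: 11.....1111111.
tick 6: 11....11111111.
tick 7: 11...111111111.
tick 8: 11..1111111111.
position 10 holds 1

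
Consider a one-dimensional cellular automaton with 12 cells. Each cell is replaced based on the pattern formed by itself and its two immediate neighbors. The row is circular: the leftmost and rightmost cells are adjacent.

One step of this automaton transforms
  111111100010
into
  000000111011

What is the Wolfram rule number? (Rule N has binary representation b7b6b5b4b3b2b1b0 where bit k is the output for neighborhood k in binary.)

117

position 1: 111 → 0  (bit 7 = 0)
position 6: 110 → 1  (bit 6 = 1)
position 11: 101 → 1  (bit 5 = 1)
position 7: 100 → 1  (bit 4 = 1)
position 0: 011 → 0  (bit 3 = 0)
position 10: 010 → 1  (bit 2 = 1)
position 9: 001 → 0  (bit 1 = 0)
position 8: 000 → 1  (bit 0 = 1)
bits b7..b0 = 01110101 = 117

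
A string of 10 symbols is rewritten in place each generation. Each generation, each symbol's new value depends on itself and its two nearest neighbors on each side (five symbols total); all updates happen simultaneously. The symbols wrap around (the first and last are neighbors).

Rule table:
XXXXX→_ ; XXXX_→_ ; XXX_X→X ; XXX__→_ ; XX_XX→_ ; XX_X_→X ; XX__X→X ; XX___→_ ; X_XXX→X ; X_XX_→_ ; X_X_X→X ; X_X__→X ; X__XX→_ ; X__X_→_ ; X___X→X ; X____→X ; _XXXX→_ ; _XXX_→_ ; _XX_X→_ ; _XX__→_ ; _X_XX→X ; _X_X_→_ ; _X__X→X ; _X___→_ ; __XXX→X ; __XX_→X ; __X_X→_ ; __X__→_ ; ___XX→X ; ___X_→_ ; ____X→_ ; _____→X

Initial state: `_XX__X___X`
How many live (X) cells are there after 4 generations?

3

generation 1: X__X___X__
generation 2: _X___X__X_
generation 3: ___X__X__X
generation 4: _X__X__X__
count of X: 3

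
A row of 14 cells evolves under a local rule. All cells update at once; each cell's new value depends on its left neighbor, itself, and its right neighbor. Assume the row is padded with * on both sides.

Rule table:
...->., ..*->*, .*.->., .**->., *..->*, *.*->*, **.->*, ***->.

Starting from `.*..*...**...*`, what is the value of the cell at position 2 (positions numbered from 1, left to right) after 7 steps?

*.**.*.*.**.*.
**.**.*.*.**.*
.**.**.*.*.**.
*.**.**.*.*.**
**.**.**.*.*..
.**.**.**.*.**
*.**.**.**.*..
position 2 holds .

.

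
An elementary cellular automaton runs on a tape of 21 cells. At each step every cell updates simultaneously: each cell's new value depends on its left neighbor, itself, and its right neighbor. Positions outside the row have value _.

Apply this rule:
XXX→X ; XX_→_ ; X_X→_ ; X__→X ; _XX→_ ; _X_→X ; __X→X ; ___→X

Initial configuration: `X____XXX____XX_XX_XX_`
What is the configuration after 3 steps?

X_X_XXXXX____XXXXXXX_

XXXXX_X_XXXX________X
_XXX__X__XX_XXXXXXXXX
X_X_XXXXX____XXXXXXX_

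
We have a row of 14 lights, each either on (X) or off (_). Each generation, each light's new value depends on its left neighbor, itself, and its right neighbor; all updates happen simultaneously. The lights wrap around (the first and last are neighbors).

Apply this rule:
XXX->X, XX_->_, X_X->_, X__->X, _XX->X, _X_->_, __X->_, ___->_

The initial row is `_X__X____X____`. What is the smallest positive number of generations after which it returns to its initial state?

__X__X____X___
___X__X____X__
____X__X____X_
_____X__X____X
X_____X__X____
_X_____X__X___
__X_____X__X__
___X_____X__X_
____X_____X__X
X____X_____X__
_X____X_____X_
__X____X_____X
X__X____X_____
_X__X____X____

14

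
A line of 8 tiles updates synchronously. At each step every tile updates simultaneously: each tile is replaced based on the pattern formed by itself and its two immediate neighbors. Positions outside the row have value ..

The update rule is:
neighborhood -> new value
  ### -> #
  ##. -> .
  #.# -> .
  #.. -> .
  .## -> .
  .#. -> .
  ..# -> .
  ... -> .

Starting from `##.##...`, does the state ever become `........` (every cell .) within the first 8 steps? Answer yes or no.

yes

........
all cells are . at step 1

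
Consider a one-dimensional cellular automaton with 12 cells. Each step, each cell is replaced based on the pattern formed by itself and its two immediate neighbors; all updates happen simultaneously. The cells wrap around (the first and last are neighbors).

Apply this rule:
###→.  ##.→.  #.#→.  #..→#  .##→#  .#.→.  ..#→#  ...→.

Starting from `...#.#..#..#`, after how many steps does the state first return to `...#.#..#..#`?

24

step 1: #.#...##.##.
step 2: ...#.##..#..
step 3: ..#..#.##.#.
step 4: .#.##..#...#
step 5: ...#.##.#.#.
step 6: ..#..#.....#
step 7: ##.##.#...#.
step 8: #..#...#.#..
step 9: .##.#.#...##
step 10: .#.....#.##.
step 11: #.#...#..#.#
step 12: ...#.#.##..#
step 13: #.#....#.##.
step 14: ...#..#..#..
step 15: ..#.##.##.#.
step 16: .#..#..#...#
step 17: ..##.##.#.#.
step 18: .##..#.....#
step 19: .#.##.#...#.
step 20: #..#...#.#.#
step 21: .##.#.#....#
step 22: .#.....#..#.
step 23: #.#...#.##.#
step 24: ...#.#..#..#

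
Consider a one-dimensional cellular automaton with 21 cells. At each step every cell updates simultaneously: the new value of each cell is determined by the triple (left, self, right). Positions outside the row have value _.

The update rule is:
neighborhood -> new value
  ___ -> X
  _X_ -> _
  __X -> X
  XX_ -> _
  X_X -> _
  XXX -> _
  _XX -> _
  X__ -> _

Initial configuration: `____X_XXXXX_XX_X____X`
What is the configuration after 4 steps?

______XXXXXXXXXXXX___

step 1: XXXX_____________XXX_
step 2: _____XXXXXXXXXXXX____
step 3: XXXXX_____________XXX
step 4: ______XXXXXXXXXXXX___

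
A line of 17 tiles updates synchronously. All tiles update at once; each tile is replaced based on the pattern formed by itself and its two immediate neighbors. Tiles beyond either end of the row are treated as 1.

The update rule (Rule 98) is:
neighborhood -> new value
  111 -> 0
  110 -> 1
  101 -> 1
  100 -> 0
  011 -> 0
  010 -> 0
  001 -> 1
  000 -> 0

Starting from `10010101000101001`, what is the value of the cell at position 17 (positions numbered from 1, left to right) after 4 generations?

10101010001010010
11010100010100101
01101000101001010
10110001010010101
position 17 holds 1

1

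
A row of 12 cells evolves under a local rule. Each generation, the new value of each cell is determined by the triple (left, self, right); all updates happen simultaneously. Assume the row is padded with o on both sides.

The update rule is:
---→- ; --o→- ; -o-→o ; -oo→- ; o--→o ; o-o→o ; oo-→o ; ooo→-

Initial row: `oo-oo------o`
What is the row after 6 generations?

-oo-oo------
o-oo-oo-----
oo-oo-oo----
-oo-oo-oo---
o-oo-oo-oo--
oo-oo-oo-oo-

oo-oo-oo-oo-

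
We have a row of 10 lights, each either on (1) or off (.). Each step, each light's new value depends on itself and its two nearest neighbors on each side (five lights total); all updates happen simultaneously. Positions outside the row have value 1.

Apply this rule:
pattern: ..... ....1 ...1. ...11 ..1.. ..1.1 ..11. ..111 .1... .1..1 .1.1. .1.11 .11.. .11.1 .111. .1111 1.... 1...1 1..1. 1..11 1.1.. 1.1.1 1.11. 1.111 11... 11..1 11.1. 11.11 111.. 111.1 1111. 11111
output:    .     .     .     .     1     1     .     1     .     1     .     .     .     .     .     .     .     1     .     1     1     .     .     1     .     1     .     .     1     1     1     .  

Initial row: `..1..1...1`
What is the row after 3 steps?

1........1

1.11.1.1.1
1........1
1........1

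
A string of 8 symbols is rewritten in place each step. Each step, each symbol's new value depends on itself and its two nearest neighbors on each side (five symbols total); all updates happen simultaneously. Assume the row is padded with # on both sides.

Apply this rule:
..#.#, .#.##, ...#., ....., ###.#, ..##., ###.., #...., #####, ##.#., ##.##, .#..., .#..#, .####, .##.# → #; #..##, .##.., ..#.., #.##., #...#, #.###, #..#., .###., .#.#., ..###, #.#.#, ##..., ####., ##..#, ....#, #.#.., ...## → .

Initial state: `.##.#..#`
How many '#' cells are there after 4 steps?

step 1: #.##.#..
step 2: ##.##.#.
step 3: .##.##.#
step 4: #.##.##.
count of #: 5

5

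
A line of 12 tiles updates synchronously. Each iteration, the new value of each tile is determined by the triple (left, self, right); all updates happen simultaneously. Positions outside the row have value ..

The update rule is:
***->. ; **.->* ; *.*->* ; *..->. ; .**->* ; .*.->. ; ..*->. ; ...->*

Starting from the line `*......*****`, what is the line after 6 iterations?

**..*....**.

iteration 1: ..****.*...*
iteration 2: *.*..**..*..
iteration 3: .*...**....*
iteration 4: ...*.**.**..
iteration 5: **..******.*
iteration 6: **..*....**.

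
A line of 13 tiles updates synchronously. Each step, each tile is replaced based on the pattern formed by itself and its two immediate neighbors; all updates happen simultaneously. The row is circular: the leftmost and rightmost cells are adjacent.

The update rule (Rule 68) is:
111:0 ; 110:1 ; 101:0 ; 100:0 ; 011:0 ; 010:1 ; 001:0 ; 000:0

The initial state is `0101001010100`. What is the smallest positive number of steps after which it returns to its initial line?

1

step 1: 0101001010100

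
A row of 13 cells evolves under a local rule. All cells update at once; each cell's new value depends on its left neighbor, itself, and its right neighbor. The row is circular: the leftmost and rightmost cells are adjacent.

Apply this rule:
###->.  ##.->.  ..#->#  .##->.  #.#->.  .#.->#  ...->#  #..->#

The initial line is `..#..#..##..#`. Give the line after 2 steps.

........##...

########..###
........##...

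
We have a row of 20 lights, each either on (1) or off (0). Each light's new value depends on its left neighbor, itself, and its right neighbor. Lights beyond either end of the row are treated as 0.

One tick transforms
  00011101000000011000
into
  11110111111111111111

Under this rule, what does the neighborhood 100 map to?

At position 8 the neighborhood is 100; the next row has 1 there.

1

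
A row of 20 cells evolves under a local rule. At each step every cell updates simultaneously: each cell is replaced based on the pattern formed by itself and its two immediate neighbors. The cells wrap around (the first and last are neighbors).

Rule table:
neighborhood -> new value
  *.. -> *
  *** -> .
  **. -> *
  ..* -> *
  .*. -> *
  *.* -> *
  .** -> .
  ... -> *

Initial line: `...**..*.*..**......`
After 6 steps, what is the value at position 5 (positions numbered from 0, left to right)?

***.********.*******
..**.......**.......
**.********.********
.**.......**........
*.********.*********
**.......**.........
position 5 holds .

.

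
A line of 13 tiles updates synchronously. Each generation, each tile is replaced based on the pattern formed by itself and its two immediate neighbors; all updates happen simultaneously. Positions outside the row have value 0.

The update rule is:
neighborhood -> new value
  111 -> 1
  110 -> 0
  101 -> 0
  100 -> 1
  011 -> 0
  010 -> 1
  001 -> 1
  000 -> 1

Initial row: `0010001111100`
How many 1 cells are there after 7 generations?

9

1111110111011
0111100010000
1011011111111
1000001111110
1111110111101
0111100011001
1011011100111
count of 1: 9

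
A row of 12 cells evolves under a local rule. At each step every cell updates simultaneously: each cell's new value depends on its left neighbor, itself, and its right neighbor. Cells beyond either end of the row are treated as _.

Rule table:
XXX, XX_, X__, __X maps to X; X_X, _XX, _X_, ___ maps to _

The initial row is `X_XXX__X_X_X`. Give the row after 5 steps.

___XXXX_____
__X_XXXX____
_X___XXXX___
X_X_X_XXXX__
_______XXXX_

_______XXXX_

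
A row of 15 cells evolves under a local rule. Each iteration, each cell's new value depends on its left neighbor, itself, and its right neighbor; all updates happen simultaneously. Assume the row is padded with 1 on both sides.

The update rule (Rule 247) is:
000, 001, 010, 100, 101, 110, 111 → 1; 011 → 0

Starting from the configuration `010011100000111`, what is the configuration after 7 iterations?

111111111101111

iteration 1: 111101111111011
iteration 2: 111110111111101
iteration 3: 111111011111110
iteration 4: 111111101111111
iteration 5: 111111110111111
iteration 6: 111111111011111
iteration 7: 111111111101111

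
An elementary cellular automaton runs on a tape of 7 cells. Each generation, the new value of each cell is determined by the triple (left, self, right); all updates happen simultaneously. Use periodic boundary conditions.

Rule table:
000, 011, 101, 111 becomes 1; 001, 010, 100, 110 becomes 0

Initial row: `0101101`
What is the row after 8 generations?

1011010

generation 1: 1011010
generation 2: 0110101
generation 3: 1101010
generation 4: 1010101
generation 5: 0101011
generation 6: 1010110
generation 7: 0101101  (repeats generation 0; period 7)
generation 8: 1011010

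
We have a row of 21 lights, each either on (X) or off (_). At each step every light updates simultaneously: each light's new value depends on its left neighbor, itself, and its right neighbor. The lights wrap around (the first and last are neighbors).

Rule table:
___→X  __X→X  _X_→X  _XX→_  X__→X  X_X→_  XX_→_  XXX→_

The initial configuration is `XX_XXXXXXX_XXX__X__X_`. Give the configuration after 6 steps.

XXXXXXXXXXXXXX______X

______________XXXXXX_
XXXXXXXXXXXXXX______X
______________XXXXXX_  (repeats step 1; period 2)
step 6: XXXXXXXXXXXXXX______X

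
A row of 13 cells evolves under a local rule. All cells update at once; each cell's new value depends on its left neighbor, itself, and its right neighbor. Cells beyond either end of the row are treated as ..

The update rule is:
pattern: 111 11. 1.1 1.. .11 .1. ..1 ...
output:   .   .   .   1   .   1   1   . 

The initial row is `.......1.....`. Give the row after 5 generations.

..111.....111

......111....
.....1...1...
....111.111..
...1.......1.
..111.....111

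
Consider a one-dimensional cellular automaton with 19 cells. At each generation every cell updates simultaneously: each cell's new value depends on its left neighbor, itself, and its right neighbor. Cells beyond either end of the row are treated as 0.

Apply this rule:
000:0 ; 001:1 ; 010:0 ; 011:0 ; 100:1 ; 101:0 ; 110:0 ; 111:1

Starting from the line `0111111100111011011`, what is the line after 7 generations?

0010001000000001010

1011111011010000000
0001110000001000000
0010101000010100000
0100000100100010000
1010001011010101000
0001010000000000100
0010001000000001010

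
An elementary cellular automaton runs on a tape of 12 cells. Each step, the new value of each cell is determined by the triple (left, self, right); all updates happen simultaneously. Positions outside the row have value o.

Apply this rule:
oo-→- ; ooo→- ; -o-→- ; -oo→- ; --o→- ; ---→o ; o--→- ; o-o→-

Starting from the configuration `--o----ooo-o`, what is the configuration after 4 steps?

-oo----oooo-

step 1: ----oo------
step 2: -oo----oooo-
step 3: ----oo------  (repeats step 1; period 2)
step 4: -oo----oooo-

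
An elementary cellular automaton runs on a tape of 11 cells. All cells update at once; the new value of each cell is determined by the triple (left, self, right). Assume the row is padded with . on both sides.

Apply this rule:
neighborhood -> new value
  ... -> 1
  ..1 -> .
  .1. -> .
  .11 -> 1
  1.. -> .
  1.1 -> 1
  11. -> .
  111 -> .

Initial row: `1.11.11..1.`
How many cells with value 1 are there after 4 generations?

generation 1: .11.11.....
generation 2: .1.11..1111
generation 3: ..11...1...
generation 4: 1.1..1...11
count of 1: 5

5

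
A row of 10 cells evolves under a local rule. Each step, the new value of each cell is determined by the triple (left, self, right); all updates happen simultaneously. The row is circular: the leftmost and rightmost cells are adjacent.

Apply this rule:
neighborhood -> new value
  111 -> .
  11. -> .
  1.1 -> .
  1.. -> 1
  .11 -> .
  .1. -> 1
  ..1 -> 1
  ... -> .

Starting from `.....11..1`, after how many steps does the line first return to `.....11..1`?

6

1...1..111
.1.1111...
11.....1..
..1...1111
1111.1....
.....11..1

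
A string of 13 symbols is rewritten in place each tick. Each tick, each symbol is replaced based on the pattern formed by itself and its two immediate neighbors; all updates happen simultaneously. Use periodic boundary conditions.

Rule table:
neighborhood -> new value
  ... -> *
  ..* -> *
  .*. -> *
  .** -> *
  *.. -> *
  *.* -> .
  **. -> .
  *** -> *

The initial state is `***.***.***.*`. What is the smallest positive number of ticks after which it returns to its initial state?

26

**..**..**..*
*.***.***.***
..**..**..***
***.***.****.
**..**..***..
*.***.****.**
..**..***..**
***.****.***.
**..***..**..
*.****.***.**
..***..**..**
****.***.***.
***..**..**..
**.***.***.**
*..**..**..**
.***.***.****
.**..**..***.
**.***.****.*
*..**..***..*
.***.****.***
.**..***..**.
**.****.***.*
*..***..**..*
.****.***.***
.***..**..**.
***.***.***.*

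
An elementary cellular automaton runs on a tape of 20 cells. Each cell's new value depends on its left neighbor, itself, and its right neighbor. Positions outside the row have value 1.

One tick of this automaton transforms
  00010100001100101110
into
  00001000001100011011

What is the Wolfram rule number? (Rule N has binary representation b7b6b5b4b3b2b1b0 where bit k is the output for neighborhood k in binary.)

104

position 17: 111 → 0  (bit 7 = 0)
position 11: 110 → 1  (bit 6 = 1)
position 4: 101 → 1  (bit 5 = 1)
position 0: 100 → 0  (bit 4 = 0)
position 10: 011 → 1  (bit 3 = 1)
position 3: 010 → 0  (bit 2 = 0)
position 2: 001 → 0  (bit 1 = 0)
position 1: 000 → 0  (bit 0 = 0)
bits b7..b0 = 01101000 = 104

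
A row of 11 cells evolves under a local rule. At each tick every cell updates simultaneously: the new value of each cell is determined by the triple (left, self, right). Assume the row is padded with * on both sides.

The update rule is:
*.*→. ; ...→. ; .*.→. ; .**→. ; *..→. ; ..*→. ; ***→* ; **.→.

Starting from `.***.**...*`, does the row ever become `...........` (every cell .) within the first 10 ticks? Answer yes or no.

..*........
...........
all cells are . at tick 2

yes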